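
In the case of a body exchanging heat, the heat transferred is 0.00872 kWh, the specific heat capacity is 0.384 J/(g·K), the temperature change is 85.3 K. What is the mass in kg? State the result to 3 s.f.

0.958 kg

Rearranging: m = Q/(c·ΔT).
Q = 0.00872 kWh = 31392 J; c = 0.384 J/(g·K) = 384.0 J/(kg·K); ΔT = 85.3 K.
m = 0.9584 kg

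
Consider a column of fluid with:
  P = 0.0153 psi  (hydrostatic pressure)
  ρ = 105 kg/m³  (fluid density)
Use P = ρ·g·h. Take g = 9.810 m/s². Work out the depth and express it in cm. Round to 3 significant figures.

10.2 cm

Rearranging P = ρ·g·h for h: h = P/(ρ·g).
P = 0.0153 psi = 105.5 Pa; ρ = 105 kg/m³; g = 9.810 m/s².
h = 0.1024 m
0.1024 m × (1 cm / 0.01000 m) = 10.24 cm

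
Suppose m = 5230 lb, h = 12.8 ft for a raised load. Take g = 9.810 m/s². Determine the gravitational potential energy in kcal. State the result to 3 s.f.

PE is given directly by: PE = mgh.
m = 5230 lb = 2372 kg; h = 12.8 ft = 3.901 m; g = 9.810 m/s².
PE = 90795 J  (the unit combination reduces to kg·m²/s² = J)
90795 J × (1 kcal / 4184 J) = 21.70 kcal

21.7 kcal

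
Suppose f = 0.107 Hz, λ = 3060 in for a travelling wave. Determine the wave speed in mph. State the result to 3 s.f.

18.6 mph

v is given directly by: v = fλ.
f = 0.107 Hz; λ = 3060 in = 77.72 m.
v = 8.316 m/s
8.316 m/s × (1 mph / 0.4470 m/s) = 18.60 mph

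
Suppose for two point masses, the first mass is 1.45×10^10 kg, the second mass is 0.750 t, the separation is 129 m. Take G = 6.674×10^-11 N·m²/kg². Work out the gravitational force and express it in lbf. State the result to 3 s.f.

0.00981 lbf

From Newton's law of gravitation: F = Gm₁m₂/r².
m₁ = 1.45×10^10 kg; m₂ = 0.750 t = 750.0 kg; r = 129 m; G = 6.674×10^-11 N·m²/kg².
F = 0.04362 N  (the unit combination reduces to kg·m/s² = N)
0.04362 N × (1 lbf / 4.448 N) = 0.009805 lbf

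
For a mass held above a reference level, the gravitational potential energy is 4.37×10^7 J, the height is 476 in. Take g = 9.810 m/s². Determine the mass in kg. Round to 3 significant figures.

3.68×10^5 kg

Solving PE = m·g·h for m: m = PE/(g·h).
PE = 4.37×10^7 J; h = 476 in = 12.09 m; g = 9.810 m/s².
m = 3.684×10^5 kg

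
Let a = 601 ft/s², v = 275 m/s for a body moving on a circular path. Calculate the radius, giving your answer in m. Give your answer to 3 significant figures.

413 m

Rearranging a = v²/r for r: r = v²/a.
a = 601 ft/s² = 183.2 m/s²; v = 275 m/s.
r = 412.8 m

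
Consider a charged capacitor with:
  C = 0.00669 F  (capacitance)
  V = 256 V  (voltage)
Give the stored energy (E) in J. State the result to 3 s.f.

219 J

E is given directly by: E = ½CV².
C = 0.00669 F; V = 256 V.
E = 219.2 J  (the unit combination reduces to kg·m²/s² = J)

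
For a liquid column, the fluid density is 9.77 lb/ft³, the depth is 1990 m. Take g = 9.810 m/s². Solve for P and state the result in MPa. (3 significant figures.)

3.06 MPa

Directly: P = ρgh.
ρ = 9.77 lb/ft³ = 156.5 kg/m³; h = 1990 m; g = 9.810 m/s².
P = 3.055×10^6 Pa
3.055×10^6 Pa × (1 MPa / 1.000×10^6 Pa) = 3.055 MPa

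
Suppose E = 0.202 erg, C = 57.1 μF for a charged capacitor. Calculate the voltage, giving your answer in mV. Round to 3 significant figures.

26.6 mV

Solving E = ½C·V² for V: V = √(2E/C).
E = 0.202 erg = 2.020×10^-8 J; C = 57.1 μF = 5.710×10^-5 F.
V = 0.02660 V  (the unit combination reduces to kg·m²/(A·s³) = V)
0.02660 V × (1 mV / 0.001000 V) = 26.60 mV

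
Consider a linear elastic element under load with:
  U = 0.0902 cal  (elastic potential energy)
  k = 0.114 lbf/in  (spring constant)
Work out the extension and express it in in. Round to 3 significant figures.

7.66 in

Rearranging: x = √(2U/k).
U = 0.0902 cal = 0.3774 J; k = 0.114 lbf/in = 19.96 N/m.
x = 0.1944 m
0.1944 m × (1 in / 0.02540 m) = 7.655 in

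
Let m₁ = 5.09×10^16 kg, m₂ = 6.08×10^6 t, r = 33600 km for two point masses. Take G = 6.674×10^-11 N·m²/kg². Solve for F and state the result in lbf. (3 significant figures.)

4.11 lbf

Directly: F = Gm₁m₂/r².
m₁ = 5.09×10^16 kg; m₂ = 6.08×10^6 t = 6.080×10^9 kg; r = 33600 km = 3.360×10^7 m; G = 6.674×10^-11 N·m²/kg².
F = 18.29 N
18.29 N × (1 lbf / 4.448 N) = 4.113 lbf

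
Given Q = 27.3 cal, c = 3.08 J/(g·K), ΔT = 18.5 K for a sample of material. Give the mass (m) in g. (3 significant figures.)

2.00 g

Rearranging: m = Q/(c·ΔT).
Q = 27.3 cal = 114.2 J; c = 3.08 J/(g·K) = 3080 J/(kg·K); ΔT = 18.5 K.
m = 0.002005 kg
0.002005 kg × (1 g / 0.001000 kg) = 2.005 g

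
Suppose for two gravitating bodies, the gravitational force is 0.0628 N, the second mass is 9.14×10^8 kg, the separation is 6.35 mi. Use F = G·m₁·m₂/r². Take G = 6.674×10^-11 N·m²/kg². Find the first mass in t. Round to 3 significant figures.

1.08×10^5 t

Rearranging: m₁ = F·r²/(G·m₂).
F = 0.0628 N; m₂ = 9.14×10^8 kg; r = 6.35 mi = 10219 m; G = 6.674×10^-11 N·m²/kg².
m₁ = 1.075×10^8 kg
1.075×10^8 kg × (1 t / 1000 kg) = 1.075×10^5 t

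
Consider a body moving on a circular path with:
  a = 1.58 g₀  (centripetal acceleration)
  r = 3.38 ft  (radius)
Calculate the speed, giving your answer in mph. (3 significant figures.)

8.94 mph

Rearranging a = v²/r for v: v = √(a·r).
a = 1.58 g₀ = 15.49 m/s²; r = 3.38 ft = 1.030 m.
v = 3.995 m/s
3.995 m/s × (1 mph / 0.4470 m/s) = 8.937 mph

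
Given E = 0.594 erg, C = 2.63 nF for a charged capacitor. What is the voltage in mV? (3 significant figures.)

6720 mV

Solving E = ½C·V² for V: V = √(2E/C).
E = 0.594 erg = 5.940×10^-8 J; C = 2.63 nF = 2.630×10^-9 F.
V = 6.721 V
6.721 V × (1 mV / 0.001000 V) = 6721 mV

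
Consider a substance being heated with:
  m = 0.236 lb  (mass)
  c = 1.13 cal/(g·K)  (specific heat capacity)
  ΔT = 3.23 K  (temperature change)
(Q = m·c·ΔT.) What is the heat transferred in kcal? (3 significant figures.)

Directly: Q = mcΔT.
m = 0.236 lb = 0.1070 kg; c = 1.13 cal/(g·K) = 4728 J/(kg·K); ΔT = 3.23 K.
Q = 1635 J
1635 J × (1 kcal / 4184 J) = 0.3907 kcal

0.391 kcal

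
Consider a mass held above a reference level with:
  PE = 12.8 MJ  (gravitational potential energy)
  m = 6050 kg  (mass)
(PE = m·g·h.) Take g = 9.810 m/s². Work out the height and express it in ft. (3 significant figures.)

Solving PE = m·g·h for h: h = PE/(m·g).
PE = 12.8 MJ = 1.280×10^7 J; m = 6050 kg; g = 9.810 m/s².
h = 215.7 m
215.7 m × (1 ft / 0.3048 m) = 707.6 ft

708 ft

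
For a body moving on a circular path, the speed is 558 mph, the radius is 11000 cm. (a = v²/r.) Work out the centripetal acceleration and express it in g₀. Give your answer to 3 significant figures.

57.7 g₀

a is given directly by: a = v²/r.
v = 558 mph = 249.4 m/s; r = 11000 cm = 110.0 m.
a = 565.7 m/s²
565.7 m/s² × (1 g₀ / 9.807 m/s²) = 57.68 g₀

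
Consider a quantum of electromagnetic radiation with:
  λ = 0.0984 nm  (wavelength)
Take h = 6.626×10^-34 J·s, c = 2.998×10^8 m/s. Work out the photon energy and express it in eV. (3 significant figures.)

12600 eV

E is given directly by: E = hc/λ.
λ = 0.0984 nm = 9.840×10^-11 m; h = 6.626×10^-34 J·s; c = 2.998×10^8 m/s.
E = 2.019×10^-15 J
2.019×10^-15 J × (1 eV / 1.602×10^-19 J) = 12600 eV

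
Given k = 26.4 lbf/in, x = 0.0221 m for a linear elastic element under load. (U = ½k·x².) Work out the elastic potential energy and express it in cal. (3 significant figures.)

0.270 cal

U is given directly by: U = ½kx².
k = 26.4 lbf/in = 4623 N/m; x = 0.0221 m.
U = 1.129 J
1.129 J × (1 cal / 4.184 J) = 0.2698 cal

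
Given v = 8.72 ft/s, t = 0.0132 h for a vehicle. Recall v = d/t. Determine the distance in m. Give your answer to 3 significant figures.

Rearranging: d = v·t.
v = 8.72 ft/s = 2.658 m/s; t = 0.0132 h = 47.52 s.
d = 126.3 m

126 m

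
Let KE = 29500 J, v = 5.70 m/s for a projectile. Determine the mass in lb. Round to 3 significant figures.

4000 lb

Solving KE = ½mv² for m: m = 2·KE/v².
KE = 29500 J; v = 5.70 m/s.
m = 1816 kg
1816 kg × (1 lb / 0.4536 kg) = 4003 lb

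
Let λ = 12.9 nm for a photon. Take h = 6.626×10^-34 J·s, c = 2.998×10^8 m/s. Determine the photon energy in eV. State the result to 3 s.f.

96.1 eV

Directly: E = hc/λ.
λ = 12.9 nm = 1.290×10^-8 m; h = 6.626×10^-34 J·s; c = 2.998×10^8 m/s.
E = 1.540×10^-17 J  (the unit combination reduces to kg·m²/s² = J)
1.540×10^-17 J × (1 eV / 1.602×10^-19 J) = 96.11 eV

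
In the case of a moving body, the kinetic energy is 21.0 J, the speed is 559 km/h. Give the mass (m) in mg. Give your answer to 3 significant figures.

Rearranging KE = ½mv² for m: m = 2·KE/v².
KE = 21.0 J; v = 559 km/h = 155.3 m/s.
m = 0.001742 kg
0.001742 kg × (1 mg / 1.000×10^-6 kg) = 1742 mg

1740 mg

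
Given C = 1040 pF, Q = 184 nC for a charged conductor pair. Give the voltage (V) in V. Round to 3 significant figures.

177 V

Rearranging C = Q/V for V: V = Q/C.
C = 1040 pF = 1.040×10^-9 F; Q = 184 nC = 1.840×10^-7 C.
V = 176.9 V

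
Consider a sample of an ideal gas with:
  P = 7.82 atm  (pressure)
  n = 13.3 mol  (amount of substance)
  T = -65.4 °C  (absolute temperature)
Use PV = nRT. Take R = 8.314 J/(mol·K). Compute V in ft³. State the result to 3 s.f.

1.02 ft³

From the ideal-gas law: V = nRT/P.
P = 7.82 atm = 7.924×10^5 Pa; n = 13.3 mol; T = -65.4 °C = 207.7 K; R = 8.314 J/(mol·K).
V = 0.02899 m³
0.02899 m³ × (1 ft³ / 0.02832 m³) = 1.024 ft³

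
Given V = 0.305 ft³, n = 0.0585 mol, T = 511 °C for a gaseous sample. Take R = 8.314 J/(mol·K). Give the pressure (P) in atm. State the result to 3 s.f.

P is given directly by: P = nRT/V.
V = 0.305 ft³ = 0.008637 m³; n = 0.0585 mol; T = 511 °C = 784.1 K; R = 8.314 J/(mol·K).
P = 44159 Pa  (the unit combination reduces to kg/(m·s²) = Pa)
44159 Pa × (1 atm / 1.013×10^5 Pa) = 0.4358 atm

0.436 atm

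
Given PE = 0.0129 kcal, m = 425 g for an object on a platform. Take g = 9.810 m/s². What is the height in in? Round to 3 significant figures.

510 in

Rearranging PE = m·g·h for h: h = PE/(m·g).
PE = 0.0129 kcal = 53.97 J; m = 425 g = 0.4250 kg; g = 9.810 m/s².
h = 12.95 m
12.95 m × (1 in / 0.02540 m) = 509.7 in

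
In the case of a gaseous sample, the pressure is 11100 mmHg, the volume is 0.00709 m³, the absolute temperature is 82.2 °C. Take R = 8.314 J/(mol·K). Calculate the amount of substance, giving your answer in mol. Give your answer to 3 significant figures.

Solving PV = nRT for n: n = PV/(RT).
P = 11100 mmHg = 1.480×10^6 Pa; V = 0.00709 m³; T = 82.2 °C = 355.3 K; R = 8.314 J/(mol·K).
n = 3.551 mol

3.55 mol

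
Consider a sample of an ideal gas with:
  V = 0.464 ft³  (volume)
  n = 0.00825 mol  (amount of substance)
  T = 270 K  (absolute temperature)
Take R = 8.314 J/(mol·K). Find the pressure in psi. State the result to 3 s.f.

P is given directly by: P = nRT/V.
V = 0.464 ft³ = 0.01314 m³; n = 0.00825 mol; T = 270 K; R = 8.314 J/(mol·K).
P = 1409 Pa
1409 Pa × (1 psi / 6895 Pa) = 0.2044 psi

0.204 psi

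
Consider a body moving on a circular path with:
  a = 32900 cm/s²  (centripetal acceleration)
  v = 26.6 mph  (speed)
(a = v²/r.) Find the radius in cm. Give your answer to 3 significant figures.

Solving a = v²/r for r: r = v²/a.
a = 32900 cm/s² = 329.0 m/s²; v = 26.6 mph = 11.89 m/s.
r = 0.4298 m
0.4298 m × (1 cm / 0.01000 m) = 42.98 cm

43.0 cm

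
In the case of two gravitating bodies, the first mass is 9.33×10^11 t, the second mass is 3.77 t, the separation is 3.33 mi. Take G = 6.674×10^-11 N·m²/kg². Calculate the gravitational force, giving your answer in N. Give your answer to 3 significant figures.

8.17 N

From Newton's law of gravitation: F = Gm₁m₂/r².
m₁ = 9.33×10^11 t = 9.330×10^14 kg; m₂ = 3.77 t = 3770 kg; r = 3.33 mi = 5359 m; G = 6.674×10^-11 N·m²/kg².
F = 8.174 N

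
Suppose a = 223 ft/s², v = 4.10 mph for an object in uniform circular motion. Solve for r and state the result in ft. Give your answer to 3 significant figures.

Rearranging a = v²/r for r: r = v²/a.
a = 223 ft/s² = 67.97 m/s²; v = 4.10 mph = 1.833 m/s.
r = 0.04942 m
0.04942 m × (1 ft / 0.3048 m) = 0.1622 ft

0.162 ft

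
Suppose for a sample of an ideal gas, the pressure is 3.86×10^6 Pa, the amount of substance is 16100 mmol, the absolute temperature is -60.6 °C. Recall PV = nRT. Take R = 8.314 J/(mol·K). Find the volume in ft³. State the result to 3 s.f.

0.260 ft³

Rearranging: V = nRT/P.
P = 3.86×10^6 Pa; n = 16100 mmol = 16.10 mol; T = -60.6 °C = 212.5 K; R = 8.314 J/(mol·K).
V = 0.007371 m³
0.007371 m³ × (1 ft³ / 0.02832 m³) = 0.2603 ft³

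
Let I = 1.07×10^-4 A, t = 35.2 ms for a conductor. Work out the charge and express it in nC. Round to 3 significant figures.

Directly: q = It.
I = 1.07×10^-4 A; t = 35.2 ms = 0.03520 s.
q = 3.766×10^-6 C
3.766×10^-6 C × (1 nC / 1.000×10^-9 C) = 3766 nC

3770 nC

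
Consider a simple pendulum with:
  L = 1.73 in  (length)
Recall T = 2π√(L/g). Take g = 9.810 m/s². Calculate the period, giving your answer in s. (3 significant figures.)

0.421 s

Directly: T = 2π√(L/g).
L = 1.73 in = 0.04394 m; g = 9.810 m/s².
T = 0.4205 s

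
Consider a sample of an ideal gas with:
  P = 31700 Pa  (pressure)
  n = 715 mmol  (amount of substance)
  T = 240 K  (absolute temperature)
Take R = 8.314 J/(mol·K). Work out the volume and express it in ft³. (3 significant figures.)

1.59 ft³

From the ideal-gas law: V = nRT/P.
P = 31700 Pa; n = 715 mmol = 0.7150 mol; T = 240 K; R = 8.314 J/(mol·K).
V = 0.04501 m³
0.04501 m³ × (1 ft³ / 0.02832 m³) = 1.589 ft³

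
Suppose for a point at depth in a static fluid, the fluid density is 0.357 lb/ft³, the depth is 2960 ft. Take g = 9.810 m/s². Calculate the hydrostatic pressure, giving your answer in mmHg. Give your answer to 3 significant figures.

P is given directly by: P = ρgh.
ρ = 0.357 lb/ft³ = 5.719 kg/m³; h = 2960 ft = 902.2 m; g = 9.810 m/s².
P = 50613 Pa  (the unit combination reduces to kg/(m·s²) = Pa)
50613 Pa × (1 mmHg / 133.3 Pa) = 379.6 mmHg

380 mmHg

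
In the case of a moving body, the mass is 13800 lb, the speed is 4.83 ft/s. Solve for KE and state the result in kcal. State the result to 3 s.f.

Directly: KE = ½mv².
m = 13800 lb = 6260 kg; v = 4.83 ft/s = 1.472 m/s.
KE = 6783 J
6783 J × (1 kcal / 4184 J) = 1.621 kcal

1.62 kcal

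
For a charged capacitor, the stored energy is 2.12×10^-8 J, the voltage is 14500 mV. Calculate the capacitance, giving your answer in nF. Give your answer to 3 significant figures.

0.202 nF

Rearranging: C = 2E/V².
E = 2.12×10^-8 J; V = 14500 mV = 14.50 V.
C = 2.017×10^-10 F
2.017×10^-10 F × (1 nF / 1.000×10^-9 F) = 0.2017 nF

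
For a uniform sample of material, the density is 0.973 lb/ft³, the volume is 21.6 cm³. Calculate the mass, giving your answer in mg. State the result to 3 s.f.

337 mg

Solving ρ = m/V for m: m = ρV.
ρ = 0.973 lb/ft³ = 15.59 kg/m³; V = 21.6 cm³ = 2.160×10^-5 m³.
m = 3.367×10^-4 kg
3.367×10^-4 kg × (1 mg / 1.000×10^-6 kg) = 336.7 mg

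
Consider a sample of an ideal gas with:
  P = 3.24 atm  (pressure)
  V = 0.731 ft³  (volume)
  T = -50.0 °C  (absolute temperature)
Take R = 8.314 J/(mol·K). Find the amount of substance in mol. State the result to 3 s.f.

3.66 mol

Rearranging PV = nRT for n: n = PV/(RT).
P = 3.24 atm = 3.283×10^5 Pa; V = 0.731 ft³ = 0.02070 m³; T = -50.0 °C = 223.1 K; R = 8.314 J/(mol·K).
n = 3.663 mol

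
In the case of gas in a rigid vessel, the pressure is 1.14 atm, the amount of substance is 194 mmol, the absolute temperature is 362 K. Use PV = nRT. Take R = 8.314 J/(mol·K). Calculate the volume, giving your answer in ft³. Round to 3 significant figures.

0.179 ft³

From the ideal-gas law: V = nRT/P.
P = 1.14 atm = 1.155×10^5 Pa; n = 194 mmol = 0.1940 mol; T = 362 K; R = 8.314 J/(mol·K).
V = 0.005055 m³
0.005055 m³ × (1 ft³ / 0.02832 m³) = 0.1785 ft³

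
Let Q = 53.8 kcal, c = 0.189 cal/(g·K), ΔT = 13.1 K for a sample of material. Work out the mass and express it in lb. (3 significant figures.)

47.9 lb

Rearranging Q = m·c·ΔT for m: m = Q/(c·ΔT).
Q = 53.8 kcal = 2.251×10^5 J; c = 0.189 cal/(g·K) = 790.8 J/(kg·K); ΔT = 13.1 K.
m = 21.73 kg
21.73 kg × (1 lb / 0.4536 kg) = 47.91 lb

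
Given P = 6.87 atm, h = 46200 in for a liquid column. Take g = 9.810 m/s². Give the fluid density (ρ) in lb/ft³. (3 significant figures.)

Solving P = ρ·g·h for ρ: ρ = P/(g·h).
P = 6.87 atm = 6.961×10^5 Pa; h = 46200 in = 1173 m; g = 9.810 m/s².
ρ = 60.47 kg/m³
60.47 kg/m³ × (1 lb/ft³ / 16.02 kg/m³) = 3.775 lb/ft³

3.77 lb/ft³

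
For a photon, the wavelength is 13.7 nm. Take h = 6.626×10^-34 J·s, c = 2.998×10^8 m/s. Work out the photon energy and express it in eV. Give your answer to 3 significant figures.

E is given directly by: E = hc/λ.
λ = 13.7 nm = 1.370×10^-8 m; h = 6.626×10^-34 J·s; c = 2.998×10^8 m/s.
E = 1.450×10^-17 J
1.450×10^-17 J × (1 eV / 1.602×10^-19 J) = 90.50 eV

90.5 eV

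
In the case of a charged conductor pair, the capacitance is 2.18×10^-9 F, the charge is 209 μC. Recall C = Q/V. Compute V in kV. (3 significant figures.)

Rearranging: V = Q/C.
C = 2.18×10^-9 F; Q = 209 μC = 2.090×10^-4 C.
V = 95872 V  (the unit combination reduces to kg·m²/(A·s³) = V)
95872 V × (1 kV / 1000 V) = 95.87 kV

95.9 kV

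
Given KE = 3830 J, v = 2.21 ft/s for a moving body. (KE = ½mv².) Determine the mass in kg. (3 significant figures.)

16900 kg

Rearranging: m = 2·KE/v².
KE = 3830 J; v = 2.21 ft/s = 0.6736 m/s.
m = 16882 kg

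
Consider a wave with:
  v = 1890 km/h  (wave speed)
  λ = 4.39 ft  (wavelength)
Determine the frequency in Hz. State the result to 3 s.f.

Rearranging v = f·λ for f: f = v/λ.
v = 1890 km/h = 525.0 m/s; λ = 4.39 ft = 1.338 m.
f = 392.4 Hz

392 Hz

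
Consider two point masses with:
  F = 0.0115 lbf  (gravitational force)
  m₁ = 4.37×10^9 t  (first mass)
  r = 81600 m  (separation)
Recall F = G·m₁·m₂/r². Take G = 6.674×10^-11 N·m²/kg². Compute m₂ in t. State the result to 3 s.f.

Rearranging F = G·m₁·m₂/r² for m₂: m₂ = F·r²/(G·m₁).
F = 0.0115 lbf = 0.05115 N; m₁ = 4.37×10^9 t = 4.370×10^12 kg; r = 81600 m; G = 6.674×10^-11 N·m²/kg².
m₂ = 1.168×10^6 kg
1.168×10^6 kg × (1 t / 1000 kg) = 1168 t

1170 t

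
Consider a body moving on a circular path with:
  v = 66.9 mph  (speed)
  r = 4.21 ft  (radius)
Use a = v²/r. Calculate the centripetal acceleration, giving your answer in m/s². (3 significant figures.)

697 m/s²

a is given directly by: a = v²/r.
v = 66.9 mph = 29.91 m/s; r = 4.21 ft = 1.283 m.
a = 697.0 m/s²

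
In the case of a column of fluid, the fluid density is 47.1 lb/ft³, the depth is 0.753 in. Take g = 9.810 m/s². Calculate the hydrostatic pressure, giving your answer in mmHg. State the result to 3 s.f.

Directly: P = ρgh.
ρ = 47.1 lb/ft³ = 754.5 kg/m³; h = 0.753 in = 0.01913 m; g = 9.810 m/s².
P = 141.6 Pa
141.6 Pa × (1 mmHg / 133.3 Pa) = 1.062 mmHg

1.06 mmHg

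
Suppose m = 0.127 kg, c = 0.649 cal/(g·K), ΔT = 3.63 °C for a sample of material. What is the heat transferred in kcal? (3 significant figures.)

Directly: Q = mcΔT.
m = 0.127 kg; c = 0.649 cal/(g·K) = 2715 J/(kg·K); ΔT = 3.63 °C = 3.630 K.
Q = 1252 J
1252 J × (1 kcal / 4184 J) = 0.2992 kcal

0.299 kcal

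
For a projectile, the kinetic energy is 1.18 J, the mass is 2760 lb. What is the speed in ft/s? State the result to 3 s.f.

Solving KE = ½mv² for v: v = √(2·KE/m).
KE = 1.18 J; m = 2760 lb = 1252 kg.
v = 0.04342 m/s
0.04342 m/s × (1 ft/s / 0.3048 m/s) = 0.1424 ft/s

0.142 ft/s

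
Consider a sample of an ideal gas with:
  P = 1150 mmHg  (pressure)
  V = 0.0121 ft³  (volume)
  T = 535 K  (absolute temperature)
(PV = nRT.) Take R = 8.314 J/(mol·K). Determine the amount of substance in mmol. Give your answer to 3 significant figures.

From the ideal-gas law: n = PV/(RT).
P = 1150 mmHg = 1.533×10^5 Pa; V = 0.0121 ft³ = 3.426×10^-4 m³; T = 535 K; R = 8.314 J/(mol·K).
n = 0.01181 mol
0.01181 mol × (1 mmol / 0.001000 mol) = 11.81 mmol

11.8 mmol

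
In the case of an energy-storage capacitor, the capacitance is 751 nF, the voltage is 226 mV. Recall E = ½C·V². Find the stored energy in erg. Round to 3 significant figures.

Directly: E = ½CV².
C = 751 nF = 7.510×10^-7 F; V = 226 mV = 0.2260 V.
E = 1.918×10^-8 J
1.918×10^-8 J × (1 erg / 1.000×10^-7 J) = 0.1918 erg

0.192 erg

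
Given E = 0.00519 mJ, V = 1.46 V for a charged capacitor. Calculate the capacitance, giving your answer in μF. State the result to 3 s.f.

4.87 μF

Solving E = ½C·V² for C: C = 2E/V².
E = 0.00519 mJ = 5.190×10^-6 J; V = 1.46 V.
C = 4.870×10^-6 F
4.870×10^-6 F × (1 μF / 1.000×10^-6 F) = 4.870 μF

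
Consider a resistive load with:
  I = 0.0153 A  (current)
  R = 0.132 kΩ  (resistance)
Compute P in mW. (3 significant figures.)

30.9 mW

Directly: P = I²R.
I = 0.0153 A; R = 0.132 kΩ = 132.0 Ω.
P = 0.03090 W
0.03090 W × (1 mW / 0.001000 W) = 30.90 mW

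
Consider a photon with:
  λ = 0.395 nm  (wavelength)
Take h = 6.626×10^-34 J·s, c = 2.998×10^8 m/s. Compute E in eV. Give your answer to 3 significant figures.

Directly: E = hc/λ.
λ = 0.395 nm = 3.950×10^-10 m; h = 6.626×10^-34 J·s; c = 2.998×10^8 m/s.
E = 5.029×10^-16 J
5.029×10^-16 J × (1 eV / 1.602×10^-19 J) = 3139 eV

3140 eV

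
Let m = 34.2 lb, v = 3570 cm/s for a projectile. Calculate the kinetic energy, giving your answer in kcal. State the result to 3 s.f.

2.36 kcal

KE is given directly by: KE = ½mv².
m = 34.2 lb = 15.51 kg; v = 3570 cm/s = 35.70 m/s.
KE = 9885 J
9885 J × (1 kcal / 4184 J) = 2.363 kcal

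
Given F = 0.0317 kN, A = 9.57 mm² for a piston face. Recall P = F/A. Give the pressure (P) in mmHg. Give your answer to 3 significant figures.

24800 mmHg

P is given directly by: P = F/A.
F = 0.0317 kN = 31.70 N; A = 9.57 mm² = 9.570×10^-6 m².
P = 3.312×10^6 Pa
3.312×10^6 Pa × (1 mmHg / 133.3 Pa) = 24845 mmHg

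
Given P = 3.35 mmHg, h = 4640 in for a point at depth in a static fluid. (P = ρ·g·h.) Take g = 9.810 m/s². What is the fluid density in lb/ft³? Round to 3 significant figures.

Solving P = ρ·g·h for ρ: ρ = P/(g·h).
P = 3.35 mmHg = 446.6 Pa; h = 4640 in = 117.9 m; g = 9.810 m/s².
ρ = 0.3863 kg/m³
0.3863 kg/m³ × (1 lb/ft³ / 16.02 kg/m³) = 0.02412 lb/ft³

0.0241 lb/ft³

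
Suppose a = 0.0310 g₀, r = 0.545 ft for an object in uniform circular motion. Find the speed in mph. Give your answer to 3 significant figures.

0.503 mph

Solving a = v²/r for v: v = √(a·r).
a = 0.0310 g₀ = 0.3040 m/s²; r = 0.545 ft = 0.1661 m.
v = 0.2247 m/s
0.2247 m/s × (1 mph / 0.4470 m/s) = 0.5027 mph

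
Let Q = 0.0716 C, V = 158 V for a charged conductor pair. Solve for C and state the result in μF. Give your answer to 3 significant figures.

C is given directly by: C = Q/V.
Q = 0.0716 C; V = 158 V.
C = 4.532×10^-4 F
4.532×10^-4 F × (1 μF / 1.000×10^-6 F) = 453.2 μF

453 μF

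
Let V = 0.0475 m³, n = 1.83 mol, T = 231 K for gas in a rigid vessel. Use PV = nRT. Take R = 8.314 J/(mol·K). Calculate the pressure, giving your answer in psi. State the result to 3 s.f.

10.7 psi

P is given directly by: P = nRT/V.
V = 0.0475 m³; n = 1.83 mol; T = 231 K; R = 8.314 J/(mol·K).
P = 73991 Pa
73991 Pa × (1 psi / 6895 Pa) = 10.73 psi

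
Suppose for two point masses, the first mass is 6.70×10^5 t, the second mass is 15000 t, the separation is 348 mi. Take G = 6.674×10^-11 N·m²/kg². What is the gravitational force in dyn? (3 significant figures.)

0.214 dyn

Directly: F = Gm₁m₂/r².
m₁ = 6.70×10^5 t = 6.700×10^8 kg; m₂ = 15000 t = 1.500×10^7 kg; r = 348 mi = 5.601×10^5 m; G = 6.674×10^-11 N·m²/kg².
F = 2.138×10^-6 N
2.138×10^-6 N × (1 dyn / 1.000×10^-5 N) = 0.2138 dyn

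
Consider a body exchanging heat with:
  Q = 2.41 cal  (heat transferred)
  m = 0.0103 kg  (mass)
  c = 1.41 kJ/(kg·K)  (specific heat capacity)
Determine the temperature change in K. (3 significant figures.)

0.694 K

Rearranging: ΔT = Q/(m·c).
Q = 2.41 cal = 10.08 J; m = 0.0103 kg; c = 1.41 kJ/(kg·K) = 1410 J/(kg·K).
ΔT = 0.6943 K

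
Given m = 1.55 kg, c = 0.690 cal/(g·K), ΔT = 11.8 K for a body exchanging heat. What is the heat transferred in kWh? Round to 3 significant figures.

Directly: Q = mcΔT.
m = 1.55 kg; c = 0.690 cal/(g·K) = 2887 J/(kg·K); ΔT = 11.8 K.
Q = 52802 J  (the unit combination reduces to kg·m²/s² = J)
52802 J × (1 kWh / 3.600×10^6 J) = 0.01467 kWh

0.0147 kWh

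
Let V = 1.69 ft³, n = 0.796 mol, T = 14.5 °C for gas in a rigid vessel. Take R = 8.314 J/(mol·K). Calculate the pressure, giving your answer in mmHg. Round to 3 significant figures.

P is given directly by: P = nRT/V.
V = 1.69 ft³ = 0.04786 m³; n = 0.796 mol; T = 14.5 °C = 287.6 K; R = 8.314 J/(mol·K).
P = 39779 Pa
39779 Pa × (1 mmHg / 133.3 Pa) = 298.4 mmHg

298 mmHg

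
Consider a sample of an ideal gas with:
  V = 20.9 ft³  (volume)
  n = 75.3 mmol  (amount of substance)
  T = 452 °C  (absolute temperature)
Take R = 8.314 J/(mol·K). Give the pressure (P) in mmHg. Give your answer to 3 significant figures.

From the ideal-gas law: P = nRT/V.
V = 20.9 ft³ = 0.5918 m³; n = 75.3 mmol = 0.07530 mol; T = 452 °C = 725.1 K; R = 8.314 J/(mol·K).
P = 767.1 Pa
767.1 Pa × (1 mmHg / 133.3 Pa) = 5.754 mmHg

5.75 mmHg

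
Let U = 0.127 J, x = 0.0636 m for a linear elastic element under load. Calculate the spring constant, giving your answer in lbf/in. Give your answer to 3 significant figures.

Solving U = ½k·x² for k: k = 2U/x².
U = 0.127 J; x = 0.0636 m.
k = 62.79 N/m
62.79 N/m × (1 lbf/in / 175.1 N/m) = 0.3586 lbf/in

0.359 lbf/in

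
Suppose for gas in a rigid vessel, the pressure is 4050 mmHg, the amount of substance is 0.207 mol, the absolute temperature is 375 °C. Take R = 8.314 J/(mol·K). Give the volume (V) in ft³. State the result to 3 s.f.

0.0730 ft³

From the ideal-gas law: V = nRT/P.
P = 4050 mmHg = 5.400×10^5 Pa; n = 0.207 mol; T = 375 °C = 648.1 K; R = 8.314 J/(mol·K).
V = 0.002066 m³
0.002066 m³ × (1 ft³ / 0.02832 m³) = 0.07295 ft³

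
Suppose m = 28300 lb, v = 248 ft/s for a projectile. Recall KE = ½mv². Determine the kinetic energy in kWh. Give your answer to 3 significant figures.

10.2 kWh

KE is given directly by: KE = ½mv².
m = 28300 lb = 12837 kg; v = 248 ft/s = 75.59 m/s.
KE = 3.667×10^7 J  (the unit combination reduces to kg·m²/s² = J)
3.667×10^7 J × (1 kWh / 3.600×10^6 J) = 10.19 kWh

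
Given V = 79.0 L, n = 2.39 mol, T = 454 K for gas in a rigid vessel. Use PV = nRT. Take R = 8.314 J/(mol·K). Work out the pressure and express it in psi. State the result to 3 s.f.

P is given directly by: P = nRT/V.
V = 79.0 L = 0.07900 m³; n = 2.39 mol; T = 454 K; R = 8.314 J/(mol·K).
P = 1.142×10^5 Pa
1.142×10^5 Pa × (1 psi / 6895 Pa) = 16.56 psi

16.6 psi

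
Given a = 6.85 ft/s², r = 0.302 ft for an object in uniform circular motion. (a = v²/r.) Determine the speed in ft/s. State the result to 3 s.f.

Rearranging: v = √(a·r).
a = 6.85 ft/s² = 2.088 m/s²; r = 0.302 ft = 0.09205 m.
v = 0.4384 m/s
0.4384 m/s × (1 ft/s / 0.3048 m/s) = 1.438 ft/s

1.44 ft/s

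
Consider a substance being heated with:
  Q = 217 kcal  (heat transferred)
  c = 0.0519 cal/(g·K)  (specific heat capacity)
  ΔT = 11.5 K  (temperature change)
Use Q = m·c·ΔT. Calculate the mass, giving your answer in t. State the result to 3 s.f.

0.364 t

Solving Q = m·c·ΔT for m: m = Q/(c·ΔT).
Q = 217 kcal = 9.079×10^5 J; c = 0.0519 cal/(g·K) = 217.1 J/(kg·K); ΔT = 11.5 K.
m = 363.6 kg
363.6 kg × (1 t / 1000 kg) = 0.3636 t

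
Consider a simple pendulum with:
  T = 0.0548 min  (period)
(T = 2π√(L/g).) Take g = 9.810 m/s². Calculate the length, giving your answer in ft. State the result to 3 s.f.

Solving T = 2π√(L/g) for L: L = g·(T/2π)².
T = 0.0548 min = 3.288 s; g = 9.810 m/s².
L = 2.686 m
2.686 m × (1 ft / 0.3048 m) = 8.814 ft

8.81 ft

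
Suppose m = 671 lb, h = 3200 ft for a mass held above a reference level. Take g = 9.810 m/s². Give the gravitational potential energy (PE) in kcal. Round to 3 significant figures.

PE is given directly by: PE = mgh.
m = 671 lb = 304.4 kg; h = 3200 ft = 975.4 m; g = 9.810 m/s².
PE = 2.912×10^6 J
2.912×10^6 J × (1 kcal / 4184 J) = 696.0 kcal

696 kcal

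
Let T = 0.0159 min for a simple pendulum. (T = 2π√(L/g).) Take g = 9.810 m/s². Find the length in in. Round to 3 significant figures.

8.90 in

Rearranging T = 2π√(L/g) for L: L = g·(T/2π)².
T = 0.0159 min = 0.9540 s; g = 9.810 m/s².
L = 0.2262 m
0.2262 m × (1 in / 0.02540 m) = 8.904 in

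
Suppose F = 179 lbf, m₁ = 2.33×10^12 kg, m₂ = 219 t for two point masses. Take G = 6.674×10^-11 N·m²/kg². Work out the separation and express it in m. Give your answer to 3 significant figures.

207 m

Rearranging F = G·m₁·m₂/r² for r: r = √(G·m₁m₂/F).
F = 179 lbf = 796.2 N; m₁ = 2.33×10^12 kg; m₂ = 219 t = 2.190×10^5 kg; G = 6.674×10^-11 N·m²/kg².
r = 206.8 m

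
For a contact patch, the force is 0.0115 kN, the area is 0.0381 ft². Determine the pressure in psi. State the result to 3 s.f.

P is given directly by: P = F/A.
F = 0.0115 kN = 11.50 N; A = 0.0381 ft² = 0.003540 m².
P = 3249 Pa
3249 Pa × (1 psi / 6895 Pa) = 0.4712 psi

0.471 psi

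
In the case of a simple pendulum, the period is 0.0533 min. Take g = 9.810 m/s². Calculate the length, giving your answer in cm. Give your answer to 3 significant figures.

Rearranging T = 2π√(L/g) for L: L = g·(T/2π)².
T = 0.0533 min = 3.198 s; g = 9.810 m/s².
L = 2.541 m
2.541 m × (1 cm / 0.01000 m) = 254.1 cm

254 cm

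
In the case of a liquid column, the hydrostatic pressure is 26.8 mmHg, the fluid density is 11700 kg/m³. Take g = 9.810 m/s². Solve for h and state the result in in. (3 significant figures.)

Rearranging P = ρ·g·h for h: h = P/(ρ·g).
P = 26.8 mmHg = 3573 Pa; ρ = 11700 kg/m³; g = 9.810 m/s².
h = 0.03113 m
0.03113 m × (1 in / 0.02540 m) = 1.226 in

1.23 in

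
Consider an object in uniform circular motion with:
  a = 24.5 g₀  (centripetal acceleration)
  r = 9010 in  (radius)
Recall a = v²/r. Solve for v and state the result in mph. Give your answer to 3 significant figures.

525 mph

Rearranging a = v²/r for v: v = √(a·r).
a = 24.5 g₀ = 240.3 m/s²; r = 9010 in = 228.9 m.
v = 234.5 m/s
234.5 m/s × (1 mph / 0.4470 m/s) = 524.5 mph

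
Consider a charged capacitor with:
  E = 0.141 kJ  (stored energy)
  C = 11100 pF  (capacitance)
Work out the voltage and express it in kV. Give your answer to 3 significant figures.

Solving E = ½C·V² for V: V = √(2E/C).
E = 0.141 kJ = 141.0 J; C = 11100 pF = 1.110×10^-8 F.
V = 1.594×10^5 V  (the unit combination reduces to kg·m²/(A·s³) = V)
1.594×10^5 V × (1 kV / 1000 V) = 159.4 kV

159 kV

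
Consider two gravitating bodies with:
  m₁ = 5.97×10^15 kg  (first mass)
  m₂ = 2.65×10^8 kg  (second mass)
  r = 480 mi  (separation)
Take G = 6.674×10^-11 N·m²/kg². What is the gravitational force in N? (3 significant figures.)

From Newton's law of gravitation: F = Gm₁m₂/r².
m₁ = 5.97×10^15 kg; m₂ = 2.65×10^8 kg; r = 480 mi = 7.725×10^5 m; G = 6.674×10^-11 N·m²/kg².
F = 176.9 N

177 N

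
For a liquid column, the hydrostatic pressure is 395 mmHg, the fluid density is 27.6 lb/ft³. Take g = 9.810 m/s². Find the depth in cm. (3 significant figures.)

1210 cm

Solving P = ρ·g·h for h: h = P/(ρ·g).
P = 395 mmHg = 52662 Pa; ρ = 27.6 lb/ft³ = 442.1 kg/m³; g = 9.810 m/s².
h = 12.14 m
12.14 m × (1 cm / 0.01000 m) = 1214 cm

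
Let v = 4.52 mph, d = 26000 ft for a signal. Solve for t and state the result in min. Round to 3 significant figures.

65.4 min

Rearranging v = d/t for t: t = d/v.
v = 4.52 mph = 2.021 m/s; d = 26000 ft = 7925 m.
t = 3922 s
3922 s × (1 min / 60.00 s) = 65.37 min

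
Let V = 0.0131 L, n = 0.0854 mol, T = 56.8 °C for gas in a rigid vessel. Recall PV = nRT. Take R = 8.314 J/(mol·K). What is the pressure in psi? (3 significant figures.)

From the ideal-gas law: P = nRT/V.
V = 0.0131 L = 1.310×10^-5 m³; n = 0.0854 mol; T = 56.8 °C = 329.9 K; R = 8.314 J/(mol·K).
P = 1.788×10^7 Pa
1.788×10^7 Pa × (1 psi / 6895 Pa) = 2594 psi

2590 psi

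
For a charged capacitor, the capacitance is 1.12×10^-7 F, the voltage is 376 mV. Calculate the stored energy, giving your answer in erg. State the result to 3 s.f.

0.0792 erg

Directly: E = ½CV².
C = 1.12×10^-7 F; V = 376 mV = 0.3760 V.
E = 7.917×10^-9 J
7.917×10^-9 J × (1 erg / 1.000×10^-7 J) = 0.07917 erg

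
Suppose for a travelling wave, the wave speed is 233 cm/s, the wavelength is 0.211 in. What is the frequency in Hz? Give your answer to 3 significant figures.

435 Hz

Rearranging v = f·λ for f: f = v/λ.
v = 233 cm/s = 2.330 m/s; λ = 0.211 in = 0.005359 m.
f = 434.8 Hz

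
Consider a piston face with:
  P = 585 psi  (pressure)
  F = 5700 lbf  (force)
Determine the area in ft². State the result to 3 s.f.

0.0677 ft²

Rearranging P = F/A for A: A = F/P.
P = 585 psi = 4.033×10^6 Pa; F = 5700 lbf = 25355 N.
A = 0.006286 m²
0.006286 m² × (1 ft² / 0.09290 m²) = 0.06766 ft²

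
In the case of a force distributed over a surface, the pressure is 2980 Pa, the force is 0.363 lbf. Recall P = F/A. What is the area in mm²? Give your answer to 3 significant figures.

542 mm²

Rearranging: A = F/P.
P = 2980 Pa; F = 0.363 lbf = 1.615 N.
A = 5.418×10^-4 m²
5.418×10^-4 m² × (1 mm² / 1.000×10^-6 m²) = 541.8 mm²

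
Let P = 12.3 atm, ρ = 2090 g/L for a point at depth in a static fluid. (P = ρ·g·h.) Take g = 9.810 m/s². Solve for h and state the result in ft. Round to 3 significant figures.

Rearranging: h = P/(ρ·g).
P = 12.3 atm = 1.246×10^6 Pa; ρ = 2090 g/L = 2090 kg/m³; g = 9.810 m/s².
h = 60.79 m
60.79 m × (1 ft / 0.3048 m) = 199.4 ft

199 ft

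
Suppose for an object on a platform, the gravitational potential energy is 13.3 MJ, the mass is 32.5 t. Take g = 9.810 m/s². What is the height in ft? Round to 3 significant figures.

137 ft

Rearranging: h = PE/(m·g).
PE = 13.3 MJ = 1.330×10^7 J; m = 32.5 t = 32500 kg; g = 9.810 m/s².
h = 41.72 m
41.72 m × (1 ft / 0.3048 m) = 136.9 ft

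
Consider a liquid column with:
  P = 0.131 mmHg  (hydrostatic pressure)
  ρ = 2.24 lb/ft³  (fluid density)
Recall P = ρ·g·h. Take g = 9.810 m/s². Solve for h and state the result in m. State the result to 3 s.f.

0.0496 m

Solving P = ρ·g·h for h: h = P/(ρ·g).
P = 0.131 mmHg = 17.47 Pa; ρ = 2.24 lb/ft³ = 35.88 kg/m³; g = 9.810 m/s².
h = 0.04962 m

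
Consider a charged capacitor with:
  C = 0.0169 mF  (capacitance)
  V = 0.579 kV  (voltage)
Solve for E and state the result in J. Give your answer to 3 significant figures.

2.83 J

E is given directly by: E = ½CV².
C = 0.0169 mF = 1.690×10^-5 F; V = 0.579 kV = 579.0 V.
E = 2.833 J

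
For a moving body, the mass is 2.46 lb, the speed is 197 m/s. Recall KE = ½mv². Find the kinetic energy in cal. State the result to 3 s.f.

Directly: KE = ½mv².
m = 2.46 lb = 1.116 kg; v = 197 m/s.
KE = 21652 J  (the unit combination reduces to kg·m²/s² = J)
21652 J × (1 cal / 4.184 J) = 5175 cal

5180 cal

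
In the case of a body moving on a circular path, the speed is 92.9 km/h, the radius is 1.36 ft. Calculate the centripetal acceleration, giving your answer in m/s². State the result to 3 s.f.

Directly: a = v²/r.
v = 92.9 km/h = 25.81 m/s; r = 1.36 ft = 0.4145 m.
a = 1606 m/s²

1610 m/s²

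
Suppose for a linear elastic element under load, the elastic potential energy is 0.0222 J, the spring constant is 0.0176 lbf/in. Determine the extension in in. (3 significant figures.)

Rearranging: x = √(2U/k).
U = 0.0222 J; k = 0.0176 lbf/in = 3.082 N/m.
x = 0.1200 m
0.1200 m × (1 in / 0.02540 m) = 4.725 in

4.73 in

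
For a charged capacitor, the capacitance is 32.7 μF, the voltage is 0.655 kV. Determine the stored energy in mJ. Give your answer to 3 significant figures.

7010 mJ

Directly: E = ½CV².
C = 32.7 μF = 3.270×10^-5 F; V = 0.655 kV = 655.0 V.
E = 7.015 J
7.015 J × (1 mJ / 0.001000 J) = 7015 mJ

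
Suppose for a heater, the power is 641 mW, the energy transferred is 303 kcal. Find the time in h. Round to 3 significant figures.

549 h

Rearranging: t = W/P.
P = 641 mW = 0.6410 W; W = 303 kcal = 1.268×10^6 J.
t = 1.978×10^6 s
1.978×10^6 s × (1 h / 3600 s) = 549.4 h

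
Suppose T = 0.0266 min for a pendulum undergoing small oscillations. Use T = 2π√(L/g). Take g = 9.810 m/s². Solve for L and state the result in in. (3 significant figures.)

24.9 in

Rearranging T = 2π√(L/g) for L: L = g·(T/2π)².
T = 0.0266 min = 1.596 s; g = 9.810 m/s².
L = 0.6330 m
0.6330 m × (1 in / 0.02540 m) = 24.92 in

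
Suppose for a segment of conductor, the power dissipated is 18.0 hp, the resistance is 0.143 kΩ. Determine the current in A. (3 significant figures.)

Rearranging P = I²R for I: I = √(P/R).
P = 18.0 hp = 13423 W; R = 0.143 kΩ = 143.0 Ω.
I = 9.688 A

9.69 A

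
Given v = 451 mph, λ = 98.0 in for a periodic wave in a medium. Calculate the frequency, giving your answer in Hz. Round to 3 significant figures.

Rearranging: f = v/λ.
v = 451 mph = 201.6 m/s; λ = 98.0 in = 2.489 m.
f = 81.00 Hz

81.0 Hz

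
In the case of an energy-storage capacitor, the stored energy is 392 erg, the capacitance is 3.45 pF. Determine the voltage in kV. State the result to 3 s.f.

Rearranging E = ½C·V² for V: V = √(2E/C).
E = 392 erg = 3.920×10^-5 J; C = 3.45 pF = 3.450×10^-12 F.
V = 4767 V
4767 V × (1 kV / 1000 V) = 4.767 kV

4.77 kV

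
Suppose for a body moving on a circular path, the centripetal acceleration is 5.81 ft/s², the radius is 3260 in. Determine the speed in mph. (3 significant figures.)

27.1 mph

Solving a = v²/r for v: v = √(a·r).
a = 5.81 ft/s² = 1.771 m/s²; r = 3260 in = 82.80 m.
v = 12.11 m/s
12.11 m/s × (1 mph / 0.4470 m/s) = 27.09 mph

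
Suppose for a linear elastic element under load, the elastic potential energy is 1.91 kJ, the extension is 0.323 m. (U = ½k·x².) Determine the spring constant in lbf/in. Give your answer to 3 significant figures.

Rearranging U = ½k·x² for k: k = 2U/x².
U = 1.91 kJ = 1910 J; x = 0.323 m.
k = 36615 N/m
36615 N/m × (1 lbf/in / 175.1 N/m) = 209.1 lbf/in

209 lbf/in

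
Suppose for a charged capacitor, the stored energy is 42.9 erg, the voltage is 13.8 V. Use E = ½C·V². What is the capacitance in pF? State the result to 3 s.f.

45100 pF

Solving E = ½C·V² for C: C = 2E/V².
E = 42.9 erg = 4.290×10^-6 J; V = 13.8 V.
C = 4.505×10^-8 F
4.505×10^-8 F × (1 pF / 1.000×10^-12 F) = 45054 pF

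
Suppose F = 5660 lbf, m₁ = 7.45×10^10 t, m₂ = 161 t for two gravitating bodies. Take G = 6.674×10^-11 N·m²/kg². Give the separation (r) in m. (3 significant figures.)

178 m

From Newton's law of gravitation: r = √(G·m₁m₂/F).
F = 5660 lbf = 25177 N; m₁ = 7.45×10^10 t = 7.450×10^13 kg; m₂ = 161 t = 1.610×10^5 kg; G = 6.674×10^-11 N·m²/kg².
r = 178.3 m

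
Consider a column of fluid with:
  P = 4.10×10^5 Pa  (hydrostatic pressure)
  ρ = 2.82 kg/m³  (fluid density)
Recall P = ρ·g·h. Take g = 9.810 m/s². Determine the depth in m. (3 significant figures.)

14800 m

Rearranging P = ρ·g·h for h: h = P/(ρ·g).
P = 4.10×10^5 Pa; ρ = 2.82 kg/m³; g = 9.810 m/s².
h = 14821 m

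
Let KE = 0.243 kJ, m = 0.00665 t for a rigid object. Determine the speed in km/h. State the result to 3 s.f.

Solving KE = ½mv² for v: v = √(2·KE/m).
KE = 0.243 kJ = 243.0 J; m = 0.00665 t = 6.650 kg.
v = 8.549 m/s
8.549 m/s × (1 km/h / 0.2778 m/s) = 30.78 km/h

30.8 km/h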